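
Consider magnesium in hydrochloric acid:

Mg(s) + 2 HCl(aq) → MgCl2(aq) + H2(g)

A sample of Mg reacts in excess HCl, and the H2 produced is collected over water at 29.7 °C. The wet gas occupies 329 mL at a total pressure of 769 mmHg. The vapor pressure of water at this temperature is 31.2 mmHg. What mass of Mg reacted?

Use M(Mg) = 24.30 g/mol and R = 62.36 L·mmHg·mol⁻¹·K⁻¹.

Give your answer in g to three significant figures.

P(H2) = 769 − 31.2 = 737.8 mmHg
n(H2) = PV/RT = (737.8 × 0.3290) / (62.36 × 302.85) = 0.01285 mol
n(Mg) = (1/1) × 0.01285 = 0.01285 mol
m(Mg) = 0.01285 × 24.30 = 0.3123 g

0.312 g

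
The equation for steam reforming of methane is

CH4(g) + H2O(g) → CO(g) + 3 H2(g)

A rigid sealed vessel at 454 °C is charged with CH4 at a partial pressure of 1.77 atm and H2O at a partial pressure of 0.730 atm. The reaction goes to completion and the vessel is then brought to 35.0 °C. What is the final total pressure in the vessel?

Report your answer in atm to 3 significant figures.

1.68 atm

Because the vessel is rigid and T is held at 454 °C, work the stoichiometry in partial pressures (P_i = n_iRT/V).
P(H2O) required for 1.77 atm of CH4 = (1/1) × 1.77 = 1.770 atm; available 0.730 atm, so H2O is limiting.
P(CH4) remaining = 1.77 − (1/1) × 0.730 = 1.040 atm
P(gaseous products) = (1+3)/1 × 0.730 = 2.920 atm
P_total at 454 °C = 1.040 + 2.920 = 3.960 atm
Scaling to 35.0 °C: P = 3.960 × 308.15/727.15 = 1.678 atm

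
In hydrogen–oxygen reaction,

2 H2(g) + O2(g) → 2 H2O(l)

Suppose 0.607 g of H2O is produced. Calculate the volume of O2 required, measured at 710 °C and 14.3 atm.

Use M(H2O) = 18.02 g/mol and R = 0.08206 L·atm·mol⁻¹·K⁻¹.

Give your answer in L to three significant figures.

0.0950 L

n(H2O) = 0.6070 / 18.02 = 0.03368 mol
n(O2) = (1/2) × 0.03368 = 0.01684 mol
V = nRT/P = 0.01684 × 0.08206 × 983.15 / 14.3 = 0.09501 L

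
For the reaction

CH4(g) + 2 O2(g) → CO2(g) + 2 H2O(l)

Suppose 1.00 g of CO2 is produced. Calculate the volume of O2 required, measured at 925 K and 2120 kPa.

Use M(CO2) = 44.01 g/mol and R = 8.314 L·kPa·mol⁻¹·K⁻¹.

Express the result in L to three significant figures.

n(CO2) = 1.000 / 44.01 = 0.02272 mol
n(O2) = (2/1) × 0.02272 = 0.04544 mol
V = nRT/P = 0.04544 × 8.314 × 925 / 2120 = 0.1648 L

0.165 L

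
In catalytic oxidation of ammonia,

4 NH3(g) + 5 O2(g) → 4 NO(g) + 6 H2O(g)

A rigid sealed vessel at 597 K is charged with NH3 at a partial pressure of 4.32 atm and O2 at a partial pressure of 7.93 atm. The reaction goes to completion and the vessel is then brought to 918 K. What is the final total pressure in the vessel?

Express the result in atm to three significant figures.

With V and T fixed, P_i ∝ n_i, so the mole ratios apply directly to partial pressures at 597 K.
P(O2) required for 4.32 atm of NH3 = (5/4) × 4.32 = 5.400 atm; available 7.93 atm, so NH3 is limiting.
P(O2) remaining = 7.93 − (5/4) × 4.32 = 2.530 atm
P(gaseous products) = (4+6)/4 × 4.32 = 10.80 atm
P_total at 597 K = 2.530 + 10.80 = 13.33 atm
Scaling to 918 K: P = 13.33 × 918/597 = 20.50 atm

20.5 atm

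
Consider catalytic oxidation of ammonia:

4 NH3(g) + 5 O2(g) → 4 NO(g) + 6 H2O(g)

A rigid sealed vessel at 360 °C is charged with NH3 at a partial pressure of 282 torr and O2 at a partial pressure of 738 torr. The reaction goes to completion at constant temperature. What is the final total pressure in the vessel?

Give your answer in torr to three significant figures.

With V and T fixed, P_i ∝ n_i, so the mole ratios apply directly to partial pressures at 360 °C.
P(O2) required for 282 torr of NH3 = (5/4) × 282 = 352.5 torr; available 738 torr, so NH3 is limiting.
P(O2) remaining = 738 − (5/4) × 282 = 385.5 torr
P(gaseous products) = (4+6)/4 × 282 = 705.0 torr
P_total at 360 °C = 385.5 + 705.0 = 1090 torr

1090 torr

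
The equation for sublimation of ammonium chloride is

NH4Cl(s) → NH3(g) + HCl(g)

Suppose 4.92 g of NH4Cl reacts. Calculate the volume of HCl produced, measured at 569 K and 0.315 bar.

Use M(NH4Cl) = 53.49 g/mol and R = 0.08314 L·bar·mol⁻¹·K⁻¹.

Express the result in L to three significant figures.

n(NH4Cl) = 4.920 / 53.49 = 0.09198 mol
n(HCl) = (1/1) × 0.09198 = 0.09198 mol
V = nRT/P = 0.09198 × 0.08314 × 569 / 0.315 = 13.81 L

13.8 L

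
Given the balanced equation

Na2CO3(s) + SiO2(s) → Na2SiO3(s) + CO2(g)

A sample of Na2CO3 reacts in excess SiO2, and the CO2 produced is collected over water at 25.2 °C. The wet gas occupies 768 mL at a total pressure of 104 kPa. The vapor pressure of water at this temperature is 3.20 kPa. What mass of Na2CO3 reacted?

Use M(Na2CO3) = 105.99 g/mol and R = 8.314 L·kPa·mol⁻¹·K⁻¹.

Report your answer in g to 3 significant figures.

P(CO2) = 104 − 3.20 = 100.8 kPa
n(CO2) = PV/RT = (100.8 × 0.7680) / (8.314 × 298.35) = 0.03121 mol
n(Na2CO3) = (1/1) × 0.03121 = 0.03121 mol
m(Na2CO3) = 0.03121 × 105.99 = 3.308 g

3.31 g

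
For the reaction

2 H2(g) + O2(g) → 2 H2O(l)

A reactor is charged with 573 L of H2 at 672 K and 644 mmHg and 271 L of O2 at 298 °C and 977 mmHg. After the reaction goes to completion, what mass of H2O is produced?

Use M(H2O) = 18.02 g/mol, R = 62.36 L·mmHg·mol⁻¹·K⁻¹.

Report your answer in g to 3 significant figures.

159 g

n(H2) = PV/RT = (644 × 573) / (62.36 × 672) = 8.806 mol
n(O2) = PV/RT = (977 × 271) / (62.36 × 571.15) = 7.434 mol
For 8.806 mol H2, stoichiometry requires (1/2) × 8.806 = 4.403 mol O2; 7.434 mol is available, so H2 is limiting.
n(H2O) = (2/2) × 8.806 = 8.806 mol
m(H2O) = 8.806 × 18.02 = 158.7 g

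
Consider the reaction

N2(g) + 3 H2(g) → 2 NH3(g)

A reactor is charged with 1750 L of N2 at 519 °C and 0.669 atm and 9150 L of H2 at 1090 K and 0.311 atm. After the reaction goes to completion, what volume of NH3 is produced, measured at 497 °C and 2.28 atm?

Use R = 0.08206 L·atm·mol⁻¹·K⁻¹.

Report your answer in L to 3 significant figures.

588 L

n(N2) = PV/RT = (0.669 × 1750) / (0.08206 × 792.15) = 18.01 mol
n(H2) = PV/RT = (0.311 × 9150) / (0.08206 × 1090) = 31.81 mol
For 18.01 mol N2, stoichiometry requires (3/1) × 18.01 = 54.03 mol H2; 31.81 mol is available, so H2 is limiting.
n(NH3) = (2/3) × 31.81 = 21.21 mol
V(NH3) = nRT/P = 21.21 × 0.08206 × 770.15 / 2.28 = 587.9 L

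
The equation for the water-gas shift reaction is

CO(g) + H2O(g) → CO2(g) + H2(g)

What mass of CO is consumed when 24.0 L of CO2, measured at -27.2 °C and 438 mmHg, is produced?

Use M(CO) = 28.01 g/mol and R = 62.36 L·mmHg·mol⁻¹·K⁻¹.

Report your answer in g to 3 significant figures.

n(CO2) = PV/RT = (438 × 24.0) / (62.36 × 245.95) = 0.6854 mol
n(CO) = (1/1) × 0.6854 = 0.6854 mol
m(CO) = 0.6854 × 28.01 = 19.20 g

19.2 g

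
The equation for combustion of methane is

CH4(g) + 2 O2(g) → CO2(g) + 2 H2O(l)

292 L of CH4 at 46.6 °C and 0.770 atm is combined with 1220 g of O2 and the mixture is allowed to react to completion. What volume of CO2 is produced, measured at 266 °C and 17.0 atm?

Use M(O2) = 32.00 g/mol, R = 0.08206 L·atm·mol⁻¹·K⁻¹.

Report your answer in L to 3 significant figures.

n(CH4) = PV/RT = (0.770 × 292) / (0.08206 × 319.75) = 8.569 mol
n(O2) = 1220 / 32.00 = 38.12 mol
For 8.569 mol CH4, stoichiometry requires (2/1) × 8.569 = 17.14 mol O2; 38.12 mol is available, so CH4 is limiting.
n(CO2) = (1/1) × 8.569 = 8.569 mol
V(CO2) = nRT/P = 8.569 × 0.08206 × 539.15 / 17.0 = 22.30 L

22.3 L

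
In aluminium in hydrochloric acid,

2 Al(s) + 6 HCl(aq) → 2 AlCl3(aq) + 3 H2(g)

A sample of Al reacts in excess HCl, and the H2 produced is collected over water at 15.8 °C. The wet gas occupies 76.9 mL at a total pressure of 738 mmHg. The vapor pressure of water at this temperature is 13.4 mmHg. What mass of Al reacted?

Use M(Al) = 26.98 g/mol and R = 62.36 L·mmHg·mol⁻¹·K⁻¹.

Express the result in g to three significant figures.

P(H2) = 738 − 13.4 = 724.6 mmHg
n(H2) = PV/RT = (724.6 × 0.07690) / (62.36 × 288.95) = 0.003092 mol
n(Al) = (2/3) × 0.003092 = 0.002061 mol
m(Al) = 0.002061 × 26.98 = 0.05561 g

0.0556 g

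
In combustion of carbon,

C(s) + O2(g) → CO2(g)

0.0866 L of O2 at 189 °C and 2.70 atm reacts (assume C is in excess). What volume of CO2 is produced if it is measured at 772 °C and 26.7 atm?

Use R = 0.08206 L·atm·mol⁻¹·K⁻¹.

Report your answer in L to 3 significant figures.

0.0198 L

n(O2) = PV/RT = (2.70 × 0.0866) / (0.08206 × 462.15) = 0.006165 mol
n(CO2) = (1/1) × 0.006165 = 0.006165 mol
V = nRT/P = 0.006165 × 0.08206 × 1045.15 / 26.7 = 0.01980 L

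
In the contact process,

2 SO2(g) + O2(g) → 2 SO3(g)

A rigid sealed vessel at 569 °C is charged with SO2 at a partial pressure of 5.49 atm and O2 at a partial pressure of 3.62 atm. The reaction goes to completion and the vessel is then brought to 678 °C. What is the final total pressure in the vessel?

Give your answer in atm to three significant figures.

7.19 atm

With V and T fixed, P_i ∝ n_i, so the mole ratios apply directly to partial pressures at 569 °C.
P(O2) required for 5.49 atm of SO2 = (1/2) × 5.49 = 2.745 atm; available 3.62 atm, so SO2 is limiting.
P(O2) remaining = 3.62 − (1/2) × 5.49 = 0.8750 atm
P(gaseous products) = (2)/2 × 5.49 = 5.490 atm
P_total at 569 °C = 0.8750 + 5.490 = 6.365 atm
Scaling to 678 °C: P = 6.365 × 951.15/842.15 = 7.189 atm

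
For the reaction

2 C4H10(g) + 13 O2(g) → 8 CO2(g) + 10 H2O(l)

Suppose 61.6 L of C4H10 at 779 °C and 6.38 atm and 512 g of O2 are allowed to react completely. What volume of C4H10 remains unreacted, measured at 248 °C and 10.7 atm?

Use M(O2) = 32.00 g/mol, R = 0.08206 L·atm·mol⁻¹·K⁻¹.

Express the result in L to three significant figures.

8.35 L

n(C4H10) = PV/RT = (6.38 × 61.6) / (0.08206 × 1052.15) = 4.552 mol
n(O2) = 512 / 32.00 = 16.00 mol
For 4.552 mol C4H10, stoichiometry requires (13/2) × 4.552 = 29.59 mol O2; 16.00 mol is available, so O2 is limiting.
n(C4H10) consumed = (2/13) × 16.00 = 2.462 mol; remaining = 4.552 − 2.462 = 2.090 mol
V(C4H10) = nRT/P = 2.090 × 0.08206 × 521.15 / 10.7 = 8.353 L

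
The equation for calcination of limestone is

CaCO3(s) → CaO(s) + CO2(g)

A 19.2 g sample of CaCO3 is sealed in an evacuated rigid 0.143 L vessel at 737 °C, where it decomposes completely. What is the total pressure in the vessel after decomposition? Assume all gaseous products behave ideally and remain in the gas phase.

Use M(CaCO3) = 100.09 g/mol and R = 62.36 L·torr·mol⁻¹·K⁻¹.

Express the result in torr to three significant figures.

n(CaCO3) = 19.2 / 100.09 = 0.1918 mol
n(gas produced) = (1/1) × 0.1918 = 0.1918 mol
P = nRT/V = 0.1918 × 62.36 × 1010.15 / 0.143 = 84490 torr

84500 torr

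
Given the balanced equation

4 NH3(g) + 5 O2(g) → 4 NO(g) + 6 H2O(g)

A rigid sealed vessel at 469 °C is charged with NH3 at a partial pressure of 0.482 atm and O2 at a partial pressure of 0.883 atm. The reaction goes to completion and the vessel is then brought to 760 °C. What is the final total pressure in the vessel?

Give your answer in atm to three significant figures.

With V and T fixed, P_i ∝ n_i, so the mole ratios apply directly to partial pressures at 469 °C.
P(O2) required for 0.482 atm of NH3 = (5/4) × 0.482 = 0.6025 atm; available 0.883 atm, so NH3 is limiting.
P(O2) remaining = 0.883 − (5/4) × 0.482 = 0.2805 atm
P(gaseous products) = (4+6)/4 × 0.482 = 1.205 atm
P_total at 469 °C = 0.2805 + 1.205 = 1.486 atm
Scaling to 760 °C: P = 1.486 × 1033.15/742.15 = 2.069 atm

2.07 atm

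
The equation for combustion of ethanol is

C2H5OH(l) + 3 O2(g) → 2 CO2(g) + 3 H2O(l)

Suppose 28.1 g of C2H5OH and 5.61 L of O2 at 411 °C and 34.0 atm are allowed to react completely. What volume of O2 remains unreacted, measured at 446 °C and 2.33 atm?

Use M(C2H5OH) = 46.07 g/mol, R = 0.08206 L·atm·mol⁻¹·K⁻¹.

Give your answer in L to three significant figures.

39.7 L

n(C2H5OH) = 28.1 / 46.07 = 0.6099 mol
n(O2) = PV/RT = (34.0 × 5.61) / (0.08206 × 684.15) = 3.397 mol
For 0.6099 mol C2H5OH, stoichiometry requires (3/1) × 0.6099 = 1.830 mol O2; 3.397 mol is available, so C2H5OH is limiting.
n(O2) consumed = (3/1) × 0.6099 = 1.830 mol; remaining = 3.397 − 1.830 = 1.567 mol
V(O2) = nRT/P = 1.567 × 0.08206 × 719.15 / 2.33 = 39.69 L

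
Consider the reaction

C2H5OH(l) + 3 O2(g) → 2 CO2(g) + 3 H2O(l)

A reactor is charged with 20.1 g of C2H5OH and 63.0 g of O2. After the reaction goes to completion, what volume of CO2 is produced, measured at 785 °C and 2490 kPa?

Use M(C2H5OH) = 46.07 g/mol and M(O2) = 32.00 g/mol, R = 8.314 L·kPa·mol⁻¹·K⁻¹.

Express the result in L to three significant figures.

3.08 L

n(C2H5OH) = 20.1 / 46.07 = 0.4363 mol
n(O2) = 63.0 / 32.00 = 1.969 mol
For 0.4363 mol C2H5OH, stoichiometry requires (3/1) × 0.4363 = 1.309 mol O2; 1.969 mol is available, so C2H5OH is limiting.
n(CO2) = (2/1) × 0.4363 = 0.8726 mol
V(CO2) = nRT/P = 0.8726 × 8.314 × 1058.15 / 2490 = 3.083 L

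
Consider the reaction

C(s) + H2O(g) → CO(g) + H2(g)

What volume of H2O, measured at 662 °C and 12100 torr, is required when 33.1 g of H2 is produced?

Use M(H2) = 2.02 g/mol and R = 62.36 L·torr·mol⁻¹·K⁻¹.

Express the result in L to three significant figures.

n(H2) = 33.10 / 2.02 = 16.39 mol
n(H2O) = (1/1) × 16.39 = 16.39 mol
V = nRT/P = 16.39 × 62.36 × 935.15 / 12100 = 78.99 L

79.0 L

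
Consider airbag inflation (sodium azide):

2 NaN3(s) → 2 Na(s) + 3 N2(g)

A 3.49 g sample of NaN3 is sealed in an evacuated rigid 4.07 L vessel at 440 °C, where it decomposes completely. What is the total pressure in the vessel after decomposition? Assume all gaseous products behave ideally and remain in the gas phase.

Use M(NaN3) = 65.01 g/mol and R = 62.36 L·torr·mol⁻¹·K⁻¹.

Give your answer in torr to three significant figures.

n(NaN3) = 3.49 / 65.01 = 0.05368 mol
n(gas produced) = (3/2) × 0.05368 = 0.08052 mol
P = nRT/V = 0.08052 × 62.36 × 713.15 / 4.07 = 879.8 torr

880 torr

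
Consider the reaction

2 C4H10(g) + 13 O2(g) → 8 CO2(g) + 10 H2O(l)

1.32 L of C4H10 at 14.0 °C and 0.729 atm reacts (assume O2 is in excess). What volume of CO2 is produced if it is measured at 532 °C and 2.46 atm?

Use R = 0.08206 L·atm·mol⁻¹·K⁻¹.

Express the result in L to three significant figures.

n(C4H10) = PV/RT = (0.729 × 1.32) / (0.08206 × 287.15) = 0.04084 mol
n(CO2) = (8/2) × 0.04084 = 0.1634 mol
V = nRT/P = 0.1634 × 0.08206 × 805.15 / 2.46 = 4.389 L

4.39 L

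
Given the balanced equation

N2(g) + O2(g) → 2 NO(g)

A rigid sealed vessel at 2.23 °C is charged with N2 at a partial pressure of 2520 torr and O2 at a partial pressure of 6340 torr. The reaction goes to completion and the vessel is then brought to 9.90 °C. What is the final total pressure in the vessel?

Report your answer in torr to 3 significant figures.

9110 torr

Because the vessel is rigid and T is held at 2.23 °C, work the stoichiometry in partial pressures (P_i = n_iRT/V).
P(O2) required for 2520 torr of N2 = (1/1) × 2520 = 2520 torr; available 6340 torr, so N2 is limiting.
P(O2) remaining = 6340 − (1/1) × 2520 = 3820 torr
P(gaseous products) = (2)/1 × 2520 = 5040 torr
P_total at 2.23 °C = 3820 + 5040 = 8860 torr
Scaling to 9.90 °C: P = 8860 × 283.05/275.38 = 9107 torr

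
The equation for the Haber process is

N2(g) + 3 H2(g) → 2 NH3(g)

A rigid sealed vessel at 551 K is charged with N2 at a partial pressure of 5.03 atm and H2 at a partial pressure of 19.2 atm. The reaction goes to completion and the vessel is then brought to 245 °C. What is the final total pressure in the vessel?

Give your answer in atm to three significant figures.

Because the vessel is rigid and T is held at 551 K, work the stoichiometry in partial pressures (P_i = n_iRT/V).
P(H2) required for 5.03 atm of N2 = (3/1) × 5.03 = 15.09 atm; available 19.2 atm, so N2 is limiting.
P(H2) remaining = 19.2 − (3/1) × 5.03 = 4.110 atm
P(gaseous products) = (2)/1 × 5.03 = 10.06 atm
P_total at 551 K = 4.110 + 10.06 = 14.17 atm
Scaling to 245 °C: P = 14.17 × 518.15/551 = 13.33 atm

13.3 atm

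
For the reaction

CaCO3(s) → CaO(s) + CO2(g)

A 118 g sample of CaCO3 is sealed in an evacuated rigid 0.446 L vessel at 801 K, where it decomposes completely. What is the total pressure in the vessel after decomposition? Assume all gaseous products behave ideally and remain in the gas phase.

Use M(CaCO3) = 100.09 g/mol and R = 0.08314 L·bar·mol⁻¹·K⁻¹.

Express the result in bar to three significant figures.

176 bar

n(CaCO3) = 118 / 100.09 = 1.179 mol
n(gas produced) = (1/1) × 1.179 = 1.179 mol
P = nRT/V = 1.179 × 0.08314 × 801 / 0.446 = 176.0 bar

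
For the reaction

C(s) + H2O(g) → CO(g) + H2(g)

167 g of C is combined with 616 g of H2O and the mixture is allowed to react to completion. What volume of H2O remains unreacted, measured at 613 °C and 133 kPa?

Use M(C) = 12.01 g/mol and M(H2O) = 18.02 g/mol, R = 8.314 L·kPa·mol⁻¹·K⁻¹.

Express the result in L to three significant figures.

1120 L

n(C) = 167 / 12.01 = 13.91 mol
n(H2O) = 616 / 18.02 = 34.18 mol
For 13.91 mol C, stoichiometry requires (1/1) × 13.91 = 13.91 mol H2O; 34.18 mol is available, so C is limiting.
n(H2O) consumed = (1/1) × 13.91 = 13.91 mol; remaining = 34.18 − 13.91 = 20.27 mol
V(H2O) = nRT/P = 20.27 × 8.314 × 886.15 / 133 = 1123 L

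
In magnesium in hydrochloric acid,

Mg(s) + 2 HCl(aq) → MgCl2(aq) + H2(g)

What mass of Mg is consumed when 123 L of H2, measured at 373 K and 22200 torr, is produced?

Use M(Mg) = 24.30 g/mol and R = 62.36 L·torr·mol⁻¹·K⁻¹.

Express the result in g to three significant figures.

n(H2) = PV/RT = (22200 × 123) / (62.36 × 373) = 117.4 mol
n(Mg) = (1/1) × 117.4 = 117.4 mol
m(Mg) = 117.4 × 24.30 = 2853 g

2850 g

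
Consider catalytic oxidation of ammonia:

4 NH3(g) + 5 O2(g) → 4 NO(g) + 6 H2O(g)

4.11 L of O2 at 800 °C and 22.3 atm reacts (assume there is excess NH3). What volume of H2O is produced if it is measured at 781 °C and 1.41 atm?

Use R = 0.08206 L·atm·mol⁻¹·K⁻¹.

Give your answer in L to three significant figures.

n(O2) = PV/RT = (22.3 × 4.11) / (0.08206 × 1073.15) = 1.041 mol
n(H2O) = (6/5) × 1.041 = 1.249 mol
V = nRT/P = 1.249 × 0.08206 × 1054.15 / 1.41 = 76.63 L

76.6 L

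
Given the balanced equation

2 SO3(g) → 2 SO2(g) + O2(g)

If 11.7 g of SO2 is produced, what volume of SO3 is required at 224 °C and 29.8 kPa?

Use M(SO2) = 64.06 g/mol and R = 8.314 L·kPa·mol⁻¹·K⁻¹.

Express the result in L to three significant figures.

25.3 L

n(SO2) = 11.70 / 64.06 = 0.1826 mol
n(SO3) = (2/2) × 0.1826 = 0.1826 mol
V = nRT/P = 0.1826 × 8.314 × 497.15 / 29.8 = 25.33 L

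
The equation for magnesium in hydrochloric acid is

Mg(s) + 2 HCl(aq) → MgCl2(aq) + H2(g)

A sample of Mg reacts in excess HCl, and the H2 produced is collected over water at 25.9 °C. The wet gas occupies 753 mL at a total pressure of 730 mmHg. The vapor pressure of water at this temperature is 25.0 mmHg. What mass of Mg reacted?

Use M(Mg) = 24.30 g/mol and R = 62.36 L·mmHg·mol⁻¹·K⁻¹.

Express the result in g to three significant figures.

0.692 g

P(H2) = 730 − 25.0 = 705.0 mmHg
n(H2) = PV/RT = (705.0 × 0.7530) / (62.36 × 299.05) = 0.02847 mol
n(Mg) = (1/1) × 0.02847 = 0.02847 mol
m(Mg) = 0.02847 × 24.30 = 0.6918 g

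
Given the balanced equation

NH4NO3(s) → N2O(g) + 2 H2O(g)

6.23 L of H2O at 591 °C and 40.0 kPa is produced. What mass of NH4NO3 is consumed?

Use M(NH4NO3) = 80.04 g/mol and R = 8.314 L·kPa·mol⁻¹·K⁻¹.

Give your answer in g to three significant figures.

n(H2O) = PV/RT = (40.0 × 6.23) / (8.314 × 864.15) = 0.03469 mol
n(NH4NO3) = (1/2) × 0.03469 = 0.01734 mol
m(NH4NO3) = 0.01734 × 80.04 = 1.388 g

1.39 g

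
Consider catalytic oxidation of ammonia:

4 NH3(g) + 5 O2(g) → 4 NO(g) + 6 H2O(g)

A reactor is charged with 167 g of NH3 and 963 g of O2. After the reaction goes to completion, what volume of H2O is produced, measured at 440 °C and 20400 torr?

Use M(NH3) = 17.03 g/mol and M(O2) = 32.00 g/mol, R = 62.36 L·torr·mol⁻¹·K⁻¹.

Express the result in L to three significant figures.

n(NH3) = 167 / 17.03 = 9.806 mol
n(O2) = 963 / 32.00 = 30.09 mol
For 9.806 mol NH3, stoichiometry requires (5/4) × 9.806 = 12.26 mol O2; 30.09 mol is available, so NH3 is limiting.
n(H2O) = (6/4) × 9.806 = 14.71 mol
V(H2O) = nRT/P = 14.71 × 62.36 × 713.15 / 20400 = 32.07 L

32.1 L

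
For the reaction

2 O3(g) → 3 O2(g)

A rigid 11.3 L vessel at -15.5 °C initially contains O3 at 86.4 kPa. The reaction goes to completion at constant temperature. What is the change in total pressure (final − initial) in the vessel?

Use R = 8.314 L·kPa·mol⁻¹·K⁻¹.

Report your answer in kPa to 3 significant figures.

43.2 kPa

At constant T and V, P ∝ n(gas): 2 mol gas → 3 mol gas.
P_final = (3/2) × 86.4 = 129.6 kPa; ΔP = 129.6 − 86.4 = 43.20 kPa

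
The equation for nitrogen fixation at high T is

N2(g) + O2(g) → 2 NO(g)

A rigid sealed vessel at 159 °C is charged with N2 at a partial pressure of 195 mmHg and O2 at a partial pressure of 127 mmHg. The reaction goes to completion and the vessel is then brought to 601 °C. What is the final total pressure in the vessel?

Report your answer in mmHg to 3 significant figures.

651 mmHg

With V and T fixed, P_i ∝ n_i, so the mole ratios apply directly to partial pressures at 159 °C.
P(O2) required for 195 mmHg of N2 = (1/1) × 195 = 195.0 mmHg; available 127 mmHg, so O2 is limiting.
P(N2) remaining = 195 − (1/1) × 127 = 68.00 mmHg
P(gaseous products) = (2)/1 × 127 = 254.0 mmHg
P_total at 159 °C = 68.00 + 254.0 = 322.0 mmHg
Scaling to 601 °C: P = 322.0 × 874.15/432.15 = 651.3 mmHg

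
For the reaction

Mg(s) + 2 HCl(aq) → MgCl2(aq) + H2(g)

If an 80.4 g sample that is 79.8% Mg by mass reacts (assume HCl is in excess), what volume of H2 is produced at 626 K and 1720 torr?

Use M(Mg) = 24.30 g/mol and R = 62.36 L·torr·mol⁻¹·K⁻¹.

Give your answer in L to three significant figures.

mass of Mg = 80.4 × 79.8/100 = 64.16 g
n(Mg) = 64.16 / 24.30 = 2.640 mol
n(H2) = (1/1) × 2.640 = 2.640 mol
V = nRT/P = 2.640 × 62.36 × 626 / 1720 = 59.92 L

59.9 L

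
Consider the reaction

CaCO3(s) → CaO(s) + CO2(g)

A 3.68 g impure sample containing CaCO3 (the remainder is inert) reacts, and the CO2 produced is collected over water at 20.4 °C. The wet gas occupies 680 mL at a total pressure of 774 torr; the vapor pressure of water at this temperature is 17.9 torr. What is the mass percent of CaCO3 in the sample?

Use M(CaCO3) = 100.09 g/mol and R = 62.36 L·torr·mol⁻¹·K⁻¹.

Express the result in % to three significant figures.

76.4 %

P(CO2) = 774 − 17.9 = 756.1 torr
n(CO2) = PV/RT = (756.1 × 0.6800) / (62.36 × 293.55) = 0.02809 mol
n(CaCO3) = (1/1) × 0.02809 = 0.02809 mol
m(CaCO3) = 0.02809 × 100.09 = 2.812 g
%CaCO3 = 2.812 / 3.68 × 100 = 76.41%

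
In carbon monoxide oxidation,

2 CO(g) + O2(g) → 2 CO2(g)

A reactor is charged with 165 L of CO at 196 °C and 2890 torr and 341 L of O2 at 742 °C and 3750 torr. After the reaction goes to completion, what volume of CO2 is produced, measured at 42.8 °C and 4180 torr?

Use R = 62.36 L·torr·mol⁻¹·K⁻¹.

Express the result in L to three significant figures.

n(CO) = PV/RT = (2890 × 165) / (62.36 × 469.15) = 16.30 mol
n(O2) = PV/RT = (3750 × 341) / (62.36 × 1015.15) = 20.20 mol
For 16.30 mol CO, stoichiometry requires (1/2) × 16.30 = 8.150 mol O2; 20.20 mol is available, so CO is limiting.
n(CO2) = (2/2) × 16.30 = 16.30 mol
V(CO2) = nRT/P = 16.30 × 62.36 × 315.95 / 4180 = 76.83 L

76.8 L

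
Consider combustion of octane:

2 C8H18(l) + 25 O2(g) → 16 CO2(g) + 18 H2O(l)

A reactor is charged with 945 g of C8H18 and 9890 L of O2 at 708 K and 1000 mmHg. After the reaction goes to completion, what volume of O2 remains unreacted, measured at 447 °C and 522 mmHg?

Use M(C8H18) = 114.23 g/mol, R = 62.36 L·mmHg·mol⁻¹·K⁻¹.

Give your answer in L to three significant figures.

10400 L

n(C8H18) = 945 / 114.23 = 8.273 mol
n(O2) = PV/RT = (1000 × 9890) / (62.36 × 708) = 224.0 mol
For 8.273 mol C8H18, stoichiometry requires (25/2) × 8.273 = 103.4 mol O2; 224.0 mol is available, so C8H18 is limiting.
n(O2) consumed = (25/2) × 8.273 = 103.4 mol; remaining = 224.0 − 103.4 = 120.6 mol
V(O2) = nRT/P = 120.6 × 62.36 × 720.15 / 522 = 10380 L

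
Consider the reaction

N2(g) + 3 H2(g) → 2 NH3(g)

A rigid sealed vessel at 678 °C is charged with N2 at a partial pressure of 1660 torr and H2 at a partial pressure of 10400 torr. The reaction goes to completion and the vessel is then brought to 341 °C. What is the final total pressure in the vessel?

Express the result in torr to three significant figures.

5640 torr

With V and T fixed, P_i ∝ n_i, so the mole ratios apply directly to partial pressures at 678 °C.
P(H2) required for 1660 torr of N2 = (3/1) × 1660 = 4980 torr; available 10400 torr, so N2 is limiting.
P(H2) remaining = 10400 − (3/1) × 1660 = 5420 torr
P(gaseous products) = (2)/1 × 1660 = 3320 torr
P_total at 678 °C = 5420 + 3320 = 8740 torr
Scaling to 341 °C: P = 8740 × 614.15/951.15 = 5643 torr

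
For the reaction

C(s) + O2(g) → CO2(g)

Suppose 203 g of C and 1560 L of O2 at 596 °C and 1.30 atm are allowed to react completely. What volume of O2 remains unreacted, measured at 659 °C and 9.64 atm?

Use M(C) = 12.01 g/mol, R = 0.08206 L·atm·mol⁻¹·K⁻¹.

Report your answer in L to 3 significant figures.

n(C) = 203 / 12.01 = 16.90 mol
n(O2) = PV/RT = (1.30 × 1560) / (0.08206 × 869.15) = 28.43 mol
For 16.90 mol C, stoichiometry requires (1/1) × 16.90 = 16.90 mol O2; 28.43 mol is available, so C is limiting.
n(O2) consumed = (1/1) × 16.90 = 16.90 mol; remaining = 28.43 − 16.90 = 11.53 mol
V(O2) = nRT/P = 11.53 × 0.08206 × 932.15 / 9.64 = 91.49 L

91.5 L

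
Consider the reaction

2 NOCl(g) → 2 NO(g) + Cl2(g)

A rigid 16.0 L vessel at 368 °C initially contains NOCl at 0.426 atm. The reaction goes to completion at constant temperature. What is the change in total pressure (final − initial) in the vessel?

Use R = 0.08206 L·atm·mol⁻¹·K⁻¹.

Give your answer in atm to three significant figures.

Rigid vessel, constant T ⇒ P scales with total gas moles (2 → 3).
P_final = (3/2) × 0.426 = 0.6390 atm; ΔP = 0.6390 − 0.426 = 0.2130 atm

0.213 atm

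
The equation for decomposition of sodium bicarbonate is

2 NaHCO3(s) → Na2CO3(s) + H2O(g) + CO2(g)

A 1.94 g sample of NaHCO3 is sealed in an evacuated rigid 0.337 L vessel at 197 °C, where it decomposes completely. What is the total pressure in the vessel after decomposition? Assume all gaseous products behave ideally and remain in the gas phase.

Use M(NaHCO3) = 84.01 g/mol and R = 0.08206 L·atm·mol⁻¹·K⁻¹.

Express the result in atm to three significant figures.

2.64 atm

n(NaHCO3) = 1.94 / 84.01 = 0.02309 mol
n(gas produced) = (2/2) × 0.02309 = 0.02309 mol
P = nRT/V = 0.02309 × 0.08206 × 470.15 / 0.337 = 2.643 atm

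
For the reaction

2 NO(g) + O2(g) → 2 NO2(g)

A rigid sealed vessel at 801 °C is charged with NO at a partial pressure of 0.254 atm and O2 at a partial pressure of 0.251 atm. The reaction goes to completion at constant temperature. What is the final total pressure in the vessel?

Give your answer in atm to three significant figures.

With V and T fixed, P_i ∝ n_i, so the mole ratios apply directly to partial pressures at 801 °C.
P(O2) required for 0.254 atm of NO = (1/2) × 0.254 = 0.1270 atm; available 0.251 atm, so NO is limiting.
P(O2) remaining = 0.251 − (1/2) × 0.254 = 0.1240 atm
P(gaseous products) = (2)/2 × 0.254 = 0.2540 atm
P_total at 801 °C = 0.1240 + 0.2540 = 0.3780 atm

0.378 atm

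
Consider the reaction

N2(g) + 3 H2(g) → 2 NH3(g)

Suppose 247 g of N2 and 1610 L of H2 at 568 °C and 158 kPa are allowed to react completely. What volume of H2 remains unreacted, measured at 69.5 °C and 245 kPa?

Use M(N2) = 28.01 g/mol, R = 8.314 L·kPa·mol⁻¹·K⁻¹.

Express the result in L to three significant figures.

n(N2) = 247 / 28.01 = 8.818 mol
n(H2) = PV/RT = (158 × 1610) / (8.314 × 841.15) = 36.37 mol
For 8.818 mol N2, stoichiometry requires (3/1) × 8.818 = 26.45 mol H2; 36.37 mol is available, so N2 is limiting.
n(H2) consumed = (3/1) × 8.818 = 26.45 mol; remaining = 36.37 − 26.45 = 9.920 mol
V(H2) = nRT/P = 9.920 × 8.314 × 342.65 / 245 = 115.3 L

115 L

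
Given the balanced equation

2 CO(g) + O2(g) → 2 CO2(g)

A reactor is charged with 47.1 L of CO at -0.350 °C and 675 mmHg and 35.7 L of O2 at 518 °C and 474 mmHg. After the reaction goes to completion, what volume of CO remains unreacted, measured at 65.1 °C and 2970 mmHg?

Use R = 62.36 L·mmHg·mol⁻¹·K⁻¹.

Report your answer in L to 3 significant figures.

8.40 L

n(CO) = PV/RT = (675 × 47.1) / (62.36 × 272.8) = 1.869 mol
n(O2) = PV/RT = (474 × 35.7) / (62.36 × 791.15) = 0.3430 mol
For 1.869 mol CO, stoichiometry requires (1/2) × 1.869 = 0.9345 mol O2; 0.3430 mol is available, so O2 is limiting.
n(CO) consumed = (2/1) × 0.3430 = 0.6860 mol; remaining = 1.869 − 0.6860 = 1.183 mol
V(CO) = nRT/P = 1.183 × 62.36 × 338.25 / 2970 = 8.402 L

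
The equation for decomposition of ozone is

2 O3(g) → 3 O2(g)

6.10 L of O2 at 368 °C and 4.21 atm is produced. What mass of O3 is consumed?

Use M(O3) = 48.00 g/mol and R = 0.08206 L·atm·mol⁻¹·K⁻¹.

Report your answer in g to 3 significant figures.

15.6 g

n(O2) = PV/RT = (4.21 × 6.10) / (0.08206 × 641.15) = 0.4881 mol
n(O3) = (2/3) × 0.4881 = 0.3254 mol
m(O3) = 0.3254 × 48.00 = 15.62 g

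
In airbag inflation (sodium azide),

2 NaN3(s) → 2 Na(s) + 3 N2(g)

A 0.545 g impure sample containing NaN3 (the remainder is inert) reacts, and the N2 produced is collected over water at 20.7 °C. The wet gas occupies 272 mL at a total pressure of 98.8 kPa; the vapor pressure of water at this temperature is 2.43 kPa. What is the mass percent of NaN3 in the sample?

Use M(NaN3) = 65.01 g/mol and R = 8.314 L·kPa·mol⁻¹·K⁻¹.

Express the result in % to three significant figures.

85.3 %

P(N2) = 98.8 − 2.43 = 96.37 kPa
n(N2) = PV/RT = (96.37 × 0.2720) / (8.314 × 293.85) = 0.01073 mol
n(NaN3) = (2/3) × 0.01073 = 0.007153 mol
m(NaN3) = 0.007153 × 65.01 = 0.4650 g
%NaN3 = 0.4650 / 0.545 × 100 = 85.32%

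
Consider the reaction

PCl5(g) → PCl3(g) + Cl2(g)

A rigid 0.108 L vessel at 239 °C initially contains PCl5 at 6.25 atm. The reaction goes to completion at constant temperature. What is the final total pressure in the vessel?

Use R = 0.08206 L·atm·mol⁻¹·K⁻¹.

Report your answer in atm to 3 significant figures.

Since T and V are fixed, P_final/P_initial = n_final/n_initial = 2/1.
P_final = (2/1) × 6.25 = 12.50 atm

12.5 atm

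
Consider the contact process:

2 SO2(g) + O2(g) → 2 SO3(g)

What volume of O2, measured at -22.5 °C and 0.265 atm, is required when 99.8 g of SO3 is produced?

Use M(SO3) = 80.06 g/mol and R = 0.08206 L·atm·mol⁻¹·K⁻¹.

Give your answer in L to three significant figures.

48.4 L

n(SO3) = 99.80 / 80.06 = 1.247 mol
n(O2) = (1/2) × 1.247 = 0.6235 mol
V = nRT/P = 0.6235 × 0.08206 × 250.65 / 0.265 = 48.39 L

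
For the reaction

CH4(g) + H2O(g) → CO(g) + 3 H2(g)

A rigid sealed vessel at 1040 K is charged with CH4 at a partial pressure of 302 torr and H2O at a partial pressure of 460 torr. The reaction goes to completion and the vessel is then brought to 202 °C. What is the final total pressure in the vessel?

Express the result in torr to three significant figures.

624 torr

With V and T fixed, P_i ∝ n_i, so the mole ratios apply directly to partial pressures at 1040 K.
P(H2O) required for 302 torr of CH4 = (1/1) × 302 = 302.0 torr; available 460 torr, so CH4 is limiting.
P(H2O) remaining = 460 − (1/1) × 302 = 158.0 torr
P(gaseous products) = (1+3)/1 × 302 = 1208 torr
P_total at 1040 K = 158.0 + 1208 = 1366 torr
Scaling to 202 °C: P = 1366 × 475.15/1040 = 624.1 torr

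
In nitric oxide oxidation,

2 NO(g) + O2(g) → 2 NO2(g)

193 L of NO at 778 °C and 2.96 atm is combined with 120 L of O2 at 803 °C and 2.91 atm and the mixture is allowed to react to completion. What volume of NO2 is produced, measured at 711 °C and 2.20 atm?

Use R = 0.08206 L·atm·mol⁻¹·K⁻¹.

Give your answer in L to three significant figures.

n(NO) = PV/RT = (2.96 × 193) / (0.08206 × 1051.15) = 6.623 mol
n(O2) = PV/RT = (2.91 × 120) / (0.08206 × 1076.15) = 3.954 mol
For 6.623 mol NO, stoichiometry requires (1/2) × 6.623 = 3.312 mol O2; 3.954 mol is available, so NO is limiting.
n(NO2) = (2/2) × 6.623 = 6.623 mol
V(NO2) = nRT/P = 6.623 × 0.08206 × 984.15 / 2.20 = 243.1 L

243 L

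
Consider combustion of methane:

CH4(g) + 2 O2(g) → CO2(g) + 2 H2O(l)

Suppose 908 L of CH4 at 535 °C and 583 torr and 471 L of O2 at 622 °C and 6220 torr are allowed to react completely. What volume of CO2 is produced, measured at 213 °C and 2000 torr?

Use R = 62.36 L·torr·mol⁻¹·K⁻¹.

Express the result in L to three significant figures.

n(CH4) = PV/RT = (583 × 908) / (62.36 × 808.15) = 10.50 mol
n(O2) = PV/RT = (6220 × 471) / (62.36 × 895.15) = 52.48 mol
For 10.50 mol CH4, stoichiometry requires (2/1) × 10.50 = 21.00 mol O2; 52.48 mol is available, so CH4 is limiting.
n(CO2) = (1/1) × 10.50 = 10.50 mol
V(CO2) = nRT/P = 10.50 × 62.36 × 486.15 / 2000 = 159.2 L

159 L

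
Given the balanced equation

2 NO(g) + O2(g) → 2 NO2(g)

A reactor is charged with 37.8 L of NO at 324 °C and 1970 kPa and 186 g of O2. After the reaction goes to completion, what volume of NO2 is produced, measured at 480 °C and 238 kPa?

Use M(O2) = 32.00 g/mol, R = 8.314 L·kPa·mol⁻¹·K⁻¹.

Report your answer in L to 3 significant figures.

306 L

n(NO) = PV/RT = (1970 × 37.8) / (8.314 × 597.15) = 15.00 mol
n(O2) = 186 / 32.00 = 5.812 mol
For 15.00 mol NO, stoichiometry requires (1/2) × 15.00 = 7.500 mol O2; 5.812 mol is available, so O2 is limiting.
n(NO2) = (2/1) × 5.812 = 11.62 mol
V(NO2) = nRT/P = 11.62 × 8.314 × 753.15 / 238 = 305.7 L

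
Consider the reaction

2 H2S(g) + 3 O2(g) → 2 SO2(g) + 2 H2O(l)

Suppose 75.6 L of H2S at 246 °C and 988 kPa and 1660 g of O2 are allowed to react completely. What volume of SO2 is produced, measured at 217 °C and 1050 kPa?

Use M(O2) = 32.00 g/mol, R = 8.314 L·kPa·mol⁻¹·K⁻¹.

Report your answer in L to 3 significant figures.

67.2 L

n(H2S) = PV/RT = (988 × 75.6) / (8.314 × 519.15) = 17.31 mol
n(O2) = 1660 / 32.00 = 51.88 mol
For 17.31 mol H2S, stoichiometry requires (3/2) × 17.31 = 25.96 mol O2; 51.88 mol is available, so H2S is limiting.
n(SO2) = (2/2) × 17.31 = 17.31 mol
V(SO2) = nRT/P = 17.31 × 8.314 × 490.15 / 1050 = 67.18 L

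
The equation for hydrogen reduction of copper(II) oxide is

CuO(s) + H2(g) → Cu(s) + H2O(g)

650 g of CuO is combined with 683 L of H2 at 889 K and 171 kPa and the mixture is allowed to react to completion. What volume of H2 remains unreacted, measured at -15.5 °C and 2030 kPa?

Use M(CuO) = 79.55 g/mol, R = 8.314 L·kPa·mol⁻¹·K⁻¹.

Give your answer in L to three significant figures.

n(CuO) = 650 / 79.55 = 8.171 mol
n(H2) = PV/RT = (171 × 683) / (8.314 × 889) = 15.80 mol
For 8.171 mol CuO, stoichiometry requires (1/1) × 8.171 = 8.171 mol H2; 15.80 mol is available, so CuO is limiting.
n(H2) consumed = (1/1) × 8.171 = 8.171 mol; remaining = 15.80 − 8.171 = 7.629 mol
V(H2) = nRT/P = 7.629 × 8.314 × 257.65 / 2030 = 8.050 L

8.05 L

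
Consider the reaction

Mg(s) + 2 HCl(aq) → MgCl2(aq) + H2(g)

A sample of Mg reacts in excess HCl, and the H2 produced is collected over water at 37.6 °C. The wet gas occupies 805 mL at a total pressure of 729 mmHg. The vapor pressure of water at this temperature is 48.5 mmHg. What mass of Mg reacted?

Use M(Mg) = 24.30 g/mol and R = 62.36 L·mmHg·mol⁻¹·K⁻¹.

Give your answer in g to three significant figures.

P(H2) = 729 − 48.5 = 680.5 mmHg
n(H2) = PV/RT = (680.5 × 0.8050) / (62.36 × 310.75) = 0.02827 mol
n(Mg) = (1/1) × 0.02827 = 0.02827 mol
m(Mg) = 0.02827 × 24.30 = 0.6870 g

0.687 g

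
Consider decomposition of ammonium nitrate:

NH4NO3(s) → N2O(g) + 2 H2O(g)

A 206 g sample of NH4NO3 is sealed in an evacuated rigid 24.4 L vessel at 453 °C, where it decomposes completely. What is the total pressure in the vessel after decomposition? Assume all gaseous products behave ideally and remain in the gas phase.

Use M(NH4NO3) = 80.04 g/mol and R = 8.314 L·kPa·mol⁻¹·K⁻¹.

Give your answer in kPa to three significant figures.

n(NH4NO3) = 206 / 80.04 = 2.574 mol
n(gas produced) = (3/1) × 2.574 = 7.722 mol
P = nRT/V = 7.722 × 8.314 × 726.15 / 24.4 = 1911 kPa

1910 kPa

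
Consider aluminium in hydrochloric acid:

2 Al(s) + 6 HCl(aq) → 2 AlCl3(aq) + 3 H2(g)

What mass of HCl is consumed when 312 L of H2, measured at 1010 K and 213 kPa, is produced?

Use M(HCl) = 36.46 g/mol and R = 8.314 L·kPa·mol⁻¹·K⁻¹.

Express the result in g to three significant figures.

577 g

n(H2) = PV/RT = (213 × 312) / (8.314 × 1010) = 7.914 mol
n(HCl) = (6/3) × 7.914 = 15.83 mol
m(HCl) = 15.83 × 36.46 = 577.2 g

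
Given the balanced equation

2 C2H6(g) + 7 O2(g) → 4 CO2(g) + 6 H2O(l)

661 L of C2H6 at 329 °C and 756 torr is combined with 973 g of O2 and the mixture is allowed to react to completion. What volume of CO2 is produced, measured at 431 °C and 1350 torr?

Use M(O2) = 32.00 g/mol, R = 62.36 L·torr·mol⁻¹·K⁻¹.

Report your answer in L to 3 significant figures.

n(C2H6) = PV/RT = (756 × 661) / (62.36 × 602.15) = 13.31 mol
n(O2) = 973 / 32.00 = 30.41 mol
For 13.31 mol C2H6, stoichiometry requires (7/2) × 13.31 = 46.59 mol O2; 30.41 mol is available, so O2 is limiting.
n(CO2) = (4/7) × 30.41 = 17.38 mol
V(CO2) = nRT/P = 17.38 × 62.36 × 704.15 / 1350 = 565.3 L

565 L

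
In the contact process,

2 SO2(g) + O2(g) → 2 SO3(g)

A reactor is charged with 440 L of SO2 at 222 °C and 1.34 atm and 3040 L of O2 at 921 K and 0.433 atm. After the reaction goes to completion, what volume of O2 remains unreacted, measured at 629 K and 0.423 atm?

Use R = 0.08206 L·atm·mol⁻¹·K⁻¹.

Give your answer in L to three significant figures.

1240 L

n(SO2) = PV/RT = (1.34 × 440) / (0.08206 × 495.15) = 14.51 mol
n(O2) = PV/RT = (0.433 × 3040) / (0.08206 × 921) = 17.42 mol
For 14.51 mol SO2, stoichiometry requires (1/2) × 14.51 = 7.255 mol O2; 17.42 mol is available, so SO2 is limiting.
n(O2) consumed = (1/2) × 14.51 = 7.255 mol; remaining = 17.42 − 7.255 = 10.17 mol
V(O2) = nRT/P = 10.17 × 0.08206 × 629 / 0.423 = 1241 L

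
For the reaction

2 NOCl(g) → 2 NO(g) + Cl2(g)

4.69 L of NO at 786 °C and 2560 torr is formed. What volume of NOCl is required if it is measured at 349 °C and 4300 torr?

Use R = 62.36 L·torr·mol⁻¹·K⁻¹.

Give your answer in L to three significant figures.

n(NO) = PV/RT = (2560 × 4.69) / (62.36 × 1059.15) = 0.1818 mol
n(NOCl) = (2/2) × 0.1818 = 0.1818 mol
V = nRT/P = 0.1818 × 62.36 × 622.15 / 4300 = 1.640 L

1.64 L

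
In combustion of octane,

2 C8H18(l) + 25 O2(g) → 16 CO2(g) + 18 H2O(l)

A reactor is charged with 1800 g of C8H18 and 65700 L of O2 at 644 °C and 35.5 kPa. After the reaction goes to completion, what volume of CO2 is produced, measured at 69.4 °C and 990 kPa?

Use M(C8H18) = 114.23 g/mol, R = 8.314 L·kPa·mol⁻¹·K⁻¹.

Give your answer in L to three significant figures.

n(C8H18) = 1800 / 114.23 = 15.76 mol
n(O2) = PV/RT = (35.5 × 65700) / (8.314 × 917.15) = 305.9 mol
For 15.76 mol C8H18, stoichiometry requires (25/2) × 15.76 = 197.0 mol O2; 305.9 mol is available, so C8H18 is limiting.
n(CO2) = (16/2) × 15.76 = 126.1 mol
V(CO2) = nRT/P = 126.1 × 8.314 × 342.55 / 990 = 362.8 L

363 L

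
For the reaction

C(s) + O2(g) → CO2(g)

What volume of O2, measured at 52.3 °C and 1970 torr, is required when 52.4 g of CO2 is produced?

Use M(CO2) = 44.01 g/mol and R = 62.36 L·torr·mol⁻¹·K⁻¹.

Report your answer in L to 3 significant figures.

12.3 L

n(CO2) = 52.40 / 44.01 = 1.191 mol
n(O2) = (1/1) × 1.191 = 1.191 mol
V = nRT/P = 1.191 × 62.36 × 325.45 / 1970 = 12.27 L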